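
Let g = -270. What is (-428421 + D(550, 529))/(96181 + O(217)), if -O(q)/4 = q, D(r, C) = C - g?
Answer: -427622/95313 ≈ -4.4865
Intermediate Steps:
D(r, C) = 270 + C (D(r, C) = C - 1*(-270) = C + 270 = 270 + C)
O(q) = -4*q
(-428421 + D(550, 529))/(96181 + O(217)) = (-428421 + (270 + 529))/(96181 - 4*217) = (-428421 + 799)/(96181 - 868) = -427622/95313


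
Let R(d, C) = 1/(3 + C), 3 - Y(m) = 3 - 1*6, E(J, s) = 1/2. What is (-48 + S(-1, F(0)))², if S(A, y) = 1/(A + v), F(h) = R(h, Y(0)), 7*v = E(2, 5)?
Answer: 407044/169 ≈ 2408.5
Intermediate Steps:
E(J, s) = ½
Y(m) = 6 (Y(m) = 3 - (3 - 1*6) = 3 - (3 - 6) = 3 - 1*(-3) = 3 + 3 = 6)
v = 1/14 (v = (⅐)*(½) = 1/14 ≈ 0.071429)
F(h) = ⅑ (F(h) = 1/(3 + 6) = 1/9 = ⅑)
S(A, y) = 1/(1/14 + A) (S(A, y) = 1/(A + 1/14) = 1/(1/14 + A))
(-48 + S(-1, F(0)))² = (-48 + 14/(1 + 14*(-1)))² = (-48 + 14/(1 - 14))² = (-48 + 14/(-13))² = (-48 + 14*(-1/13))² = (-48 - 14/13)² = (-638/13)² = 407044/169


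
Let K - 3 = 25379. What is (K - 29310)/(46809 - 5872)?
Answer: -3928/40937 ≈ -0.095952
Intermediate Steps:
K = 25382 (K = 3 + 25379 = 25382)
(K - 29310)/(46809 - 5872) = (25382 - 29310)/(46809 - 5872) = -3928/40937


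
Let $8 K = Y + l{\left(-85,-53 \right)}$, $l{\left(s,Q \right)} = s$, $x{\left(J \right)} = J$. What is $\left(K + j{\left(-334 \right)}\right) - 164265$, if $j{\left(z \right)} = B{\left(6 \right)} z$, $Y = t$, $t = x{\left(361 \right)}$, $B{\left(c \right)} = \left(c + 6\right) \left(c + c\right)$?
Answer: $- \frac{424653}{2} \approx -2.1233 \cdot 10^{5}$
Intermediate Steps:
$B{\left(c \right)} = 2 c \left(6 + c\right)$ ($B{\left(c \right)} = \left(6 + c\right) 2 c = 2 c \left(6 + c\right)$)
$t = 361$
$Y = 361$
$j{\left(z \right)} = 144 z$ ($j{\left(z \right)} = 2 \cdot 6 \left(6 + 6\right) z = 2 \cdot 6 \cdot 12 z = 144 z$)
$K = \frac{69}{2}$ ($K = \frac{361 - 85}{8} = \frac{1}{8} \cdot 276 = \frac{69}{2} \approx 34.5$)
$\left(K + j{\left(-334 \right)}\right) - 164265 = \left(\frac{69}{2} + 144 \left(-334\right)\right) - 164265 = \left(\frac{69}{2} - 48096\right) - 164265 = - \frac{96123}{2} - 164265 = - \frac{424653}{2}$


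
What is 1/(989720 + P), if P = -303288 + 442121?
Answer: 1/1128553 ≈ 8.8609e-7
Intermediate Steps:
P = 138833
1/(989720 + P) = 1/(989720 + 138833) = 1/1128553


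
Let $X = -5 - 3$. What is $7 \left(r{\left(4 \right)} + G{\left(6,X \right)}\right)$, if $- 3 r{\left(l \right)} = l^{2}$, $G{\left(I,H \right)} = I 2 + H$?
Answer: $- \frac{28}{3} \approx -9.3333$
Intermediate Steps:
$X = -8$
$G{\left(I,H \right)} = H + 2 I$ ($G{\left(I,H \right)} = 2 I + H = H + 2 I$)
$r{\left(l \right)} = - \frac{l^{2}}{3}$
$7 \left(r{\left(4 \right)} + G{\left(6,X \right)}\right) = 7 \left(- \frac{4^{2}}{3} + \left(-8 + 2 \cdot 6\right)\right) = 7 \left(\left(- \frac{1}{3}\right) 16 + \left(-8 + 12\right)\right) = 7 \left(- \frac{16}{3} + 4\right) = 7 \left(- \frac{4}{3}\right) = - \frac{28}{3}$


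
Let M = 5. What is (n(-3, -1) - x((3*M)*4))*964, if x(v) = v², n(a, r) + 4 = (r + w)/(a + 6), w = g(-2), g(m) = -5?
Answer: -3476184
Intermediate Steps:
w = -5
n(a, r) = -4 + (-5 + r)/(6 + a) (n(a, r) = -4 + (r - 5)/(a + 6) = -4 + (-5 + r)/(6 + a))
(n(-3, -1) - x((3*M)*4))*964 = ((-29 - 1 - 4*(-3))/(6 - 3) - ((3*5)*4)²)*964 = ((-29 - 1 + 12)/3 - (15*4)²)*964 = ((⅓)*(-18) - 1*60²)*964 = (-6 - 1*3600)*964 = (-6 - 3600)*964 = -3606*964 = -3476184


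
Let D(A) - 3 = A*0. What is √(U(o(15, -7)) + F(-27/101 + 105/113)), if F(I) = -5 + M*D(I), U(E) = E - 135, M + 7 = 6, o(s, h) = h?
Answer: 5*I*√6 ≈ 12.247*I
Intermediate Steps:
M = -1 (M = -7 + 6 = -1)
D(A) = 3 (D(A) = 3 + A*0 = 3 + 0 = 3)
U(E) = -135 + E
F(I) = -8 (F(I) = -5 - 1*3 = -5 - 3 = -8)
√(U(o(15, -7)) + F(-27/101 + 105/113)) = √((-135 - 7) - 8) = √(-142 - 8) = √(-150) = 5*I*√6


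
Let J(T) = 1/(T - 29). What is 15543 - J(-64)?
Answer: 1445500/93 ≈ 15543.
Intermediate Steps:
J(T) = 1/(-29 + T)
15543 - J(-64) = 15543 - 1/(-29 - 64) = 15543 - 1/(-93) = 15543 - 1*(-1/93) = 15543 + 1/93 = 1445500/93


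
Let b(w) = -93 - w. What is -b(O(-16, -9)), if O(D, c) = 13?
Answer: 106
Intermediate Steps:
-b(O(-16, -9)) = -(-93 - 1*13) = -(-93 - 13) = -1*(-106) = 106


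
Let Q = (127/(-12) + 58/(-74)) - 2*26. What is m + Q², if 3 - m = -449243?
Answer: 89354137681/197136 ≈ 4.5326e+5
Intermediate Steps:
m = 449246 (m = 3 - 1*(-449243) = 3 + 449243 = 449246)
Q = -28135/444 (Q = (127*(-1/12) + 58*(-1/74)) - 52 = (-127/12 - 29/37) - 52 = -5047/444 - 52 = -28135/444 ≈ -63.367)
m + Q² = 449246 + (-28135/444)² = 449246 + 791578225/197136 = 89354137681/197136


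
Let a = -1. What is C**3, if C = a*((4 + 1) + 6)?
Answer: -1331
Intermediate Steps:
C = -11 (C = -((4 + 1) + 6) = -(5 + 6) = -1*11 = -11)
C**3 = (-11)**3 = -1331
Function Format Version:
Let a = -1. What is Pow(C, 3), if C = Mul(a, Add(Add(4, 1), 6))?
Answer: -1331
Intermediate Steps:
C = -11 (C = Mul(-1, Add(Add(4, 1), 6)) = Mul(-1, Add(5, 6)) = Mul(-1, 11) = -11)
Pow(C, 3) = Pow(-11, 3) = -1331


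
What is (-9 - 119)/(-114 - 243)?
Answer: 128/357 ≈ 0.35854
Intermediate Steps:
(-9 - 119)/(-114 - 243) = -128/(-357) = -128*(-1/357) = 128/357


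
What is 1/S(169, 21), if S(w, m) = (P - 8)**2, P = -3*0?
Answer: 1/64 ≈ 0.015625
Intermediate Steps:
P = 0
S(w, m) = 64 (S(w, m) = (0 - 8)**2 = (-8)**2 = 64)
1/S(169, 21) = 1/64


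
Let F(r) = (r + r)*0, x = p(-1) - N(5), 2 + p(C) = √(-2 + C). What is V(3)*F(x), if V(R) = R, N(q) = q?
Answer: 0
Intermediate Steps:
p(C) = -2 + √(-2 + C)
x = -7 + I*√3 (x = (-2 + √(-2 - 1)) - 1*5 = (-2 + √(-3)) - 5 = (-2 + I*√3) - 5 = -7 + I*√3 ≈ -7.0 + 1.732*I)
F(r) = 0 (F(r) = (2*r)*0 = 0)
V(3)*F(x) = 3*0 = 0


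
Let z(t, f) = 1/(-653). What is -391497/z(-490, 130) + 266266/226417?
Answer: 57882949556863/226417 ≈ 2.5565e+8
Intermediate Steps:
z(t, f) = -1/653
-391497/z(-490, 130) + 266266/226417 = -391497/(-1/653) + 266266/226417 = -391497*(-653) + 266266*(1/226417) = 255647541 + 266266/226417 = 57882949556863/226417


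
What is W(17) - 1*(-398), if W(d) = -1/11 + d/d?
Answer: 4388/11 ≈ 398.91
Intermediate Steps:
W(d) = 10/11 (W(d) = -1*1/11 + 1 = -1/11 + 1 = 10/11)
W(17) - 1*(-398) = 10/11 - 1*(-398) = 10/11 + 398 = 4388/11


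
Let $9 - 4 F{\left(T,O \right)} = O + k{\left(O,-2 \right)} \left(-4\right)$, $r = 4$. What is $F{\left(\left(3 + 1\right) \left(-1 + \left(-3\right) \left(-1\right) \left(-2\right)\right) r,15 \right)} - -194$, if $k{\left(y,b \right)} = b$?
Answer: $\frac{381}{2} \approx 190.5$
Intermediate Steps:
$F{\left(T,O \right)} = \frac{1}{4} - \frac{O}{4}$ ($F{\left(T,O \right)} = \frac{9}{4} - \frac{O - -8}{4} = \frac{9}{4} - \frac{O + 8}{4} = \frac{9}{4} - \frac{8 + O}{4} = \frac{9}{4} - \left(2 + \frac{O}{4}\right) = \frac{1}{4} - \frac{O}{4}$)
$F{\left(\left(3 + 1\right) \left(-1 + \left(-3\right) \left(-1\right) \left(-2\right)\right) r,15 \right)} - -194 = \left(\frac{1}{4} - \frac{15}{4}\right) - -194 = \left(\frac{1}{4} - \frac{15}{4}\right) + 194 = - \frac{7}{2} + 194 = \frac{381}{2}$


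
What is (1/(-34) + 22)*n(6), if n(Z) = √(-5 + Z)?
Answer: 747/34 ≈ 21.971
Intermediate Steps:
(1/(-34) + 22)*n(6) = (1/(-34) + 22)*√(-5 + 6) = (-1/34 + 22)*√1 = (747/34)*1 = 747/34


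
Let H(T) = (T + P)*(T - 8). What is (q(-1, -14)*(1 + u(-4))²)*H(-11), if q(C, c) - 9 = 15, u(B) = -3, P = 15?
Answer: -7296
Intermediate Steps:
q(C, c) = 24 (q(C, c) = 9 + 15 = 24)
H(T) = (-8 + T)*(15 + T) (H(T) = (T + 15)*(T - 8) = (15 + T)*(-8 + T) = (-8 + T)*(15 + T))
(q(-1, -14)*(1 + u(-4))²)*H(-11) = (24*(1 - 3)²)*(-120 + (-11)² + 7*(-11)) = (24*(-2)²)*(-120 + 121 - 77) = (24*4)*(-76) = 96*(-76) = -7296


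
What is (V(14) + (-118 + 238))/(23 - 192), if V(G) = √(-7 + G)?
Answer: -120/169 - √7/169 ≈ -0.72571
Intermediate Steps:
(V(14) + (-118 + 238))/(23 - 192) = (√(-7 + 14) + (-118 + 238))/(23 - 192) = (√7 + 120)/(-169) = (120 + √7)*(-1/169) = -120/169 - √7/169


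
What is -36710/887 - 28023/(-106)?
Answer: 20965141/94022 ≈ 222.98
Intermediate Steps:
-36710/887 - 28023/(-106) = -36710*1/887 - 28023*(-1/106) = -36710/887 + 28023/106 = 20965141/94022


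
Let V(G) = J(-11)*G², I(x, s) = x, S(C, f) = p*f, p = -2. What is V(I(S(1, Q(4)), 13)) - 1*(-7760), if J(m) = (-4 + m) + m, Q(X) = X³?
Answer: -418224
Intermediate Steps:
S(C, f) = -2*f
J(m) = -4 + 2*m
V(G) = -26*G² (V(G) = (-4 + 2*(-11))*G² = (-4 - 22)*G² = -26*G²)
V(I(S(1, Q(4)), 13)) - 1*(-7760) = -26*(-2*4³)² - 1*(-7760) = -26*(-2*64)² + 7760 = -26*(-128)² + 7760 = -26*16384 + 7760 = -425984 + 7760 = -418224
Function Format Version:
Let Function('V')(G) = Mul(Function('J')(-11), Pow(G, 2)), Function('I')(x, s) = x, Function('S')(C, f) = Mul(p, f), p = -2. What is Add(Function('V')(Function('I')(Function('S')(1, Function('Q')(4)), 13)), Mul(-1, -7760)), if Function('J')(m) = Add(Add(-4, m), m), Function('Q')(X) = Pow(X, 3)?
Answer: -418224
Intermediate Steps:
Function('S')(C, f) = Mul(-2, f)
Function('J')(m) = Add(-4, Mul(2, m))
Function('V')(G) = Mul(-26, Pow(G, 2)) (Function('V')(G) = Mul(Add(-4, Mul(2, -11)), Pow(G, 2)) = Mul(Add(-4, -22), Pow(G, 2)) = Mul(-26, Pow(G, 2)))
Add(Function('V')(Function('I')(Function('S')(1, Function('Q')(4)), 13)), Mul(-1, -7760)) = Add(Mul(-26, Pow(Mul(-2, Pow(4, 3)), 2)), Mul(-1, -7760)) = Add(Mul(-26, Pow(Mul(-2, 64), 2)), 7760) = Add(Mul(-26, Pow(-128, 2)), 7760) = Add(Mul(-26, 16384), 7760) = Add(-425984, 7760) = -418224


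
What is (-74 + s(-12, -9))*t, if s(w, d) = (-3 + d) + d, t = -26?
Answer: 2470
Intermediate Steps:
s(w, d) = -3 + 2*d
(-74 + s(-12, -9))*t = (-74 + (-3 + 2*(-9)))*(-26) = (-74 + (-3 - 18))*(-26) = (-74 - 21)*(-26) = -95*(-26) = 2470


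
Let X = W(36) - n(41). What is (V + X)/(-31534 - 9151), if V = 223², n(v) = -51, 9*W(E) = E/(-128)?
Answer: -1592959/1301920 ≈ -1.2235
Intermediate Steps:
W(E) = -E/1152 (W(E) = (E/(-128))/9 = (E*(-1/128))/9 = (-E/128)/9 = -E/1152)
X = 1631/32 (X = -1/1152*36 - 1*(-51) = -1/32 + 51 = 1631/32 ≈ 50.969)
V = 49729
(V + X)/(-31534 - 9151) = (49729 + 1631/32)/(-31534 - 9151) = (1592959/32)/(-40685) = (1592959/32)*(-1/40685) = -1592959/1301920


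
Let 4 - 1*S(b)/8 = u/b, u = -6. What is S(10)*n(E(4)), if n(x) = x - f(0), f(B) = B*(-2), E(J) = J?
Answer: 736/5 ≈ 147.20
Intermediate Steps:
f(B) = -2*B
n(x) = x (n(x) = x - (-2)*0 = x - 1*0 = x + 0 = x)
S(b) = 32 + 48/b (S(b) = 32 - (-48)/b = 32 + 48/b)
S(10)*n(E(4)) = (32 + 48/10)*4 = (32 + 48*(⅒))*4 = (32 + 24/5)*4 = (184/5)*4 = 736/5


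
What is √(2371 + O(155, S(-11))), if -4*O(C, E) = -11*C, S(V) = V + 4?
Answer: √11189/2 ≈ 52.889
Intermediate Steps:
S(V) = 4 + V
O(C, E) = 11*C/4 (O(C, E) = -(-11)*C/4 = 11*C/4)
√(2371 + O(155, S(-11))) = √(2371 + (11/4)*155) = √(2371 + 1705/4) = √(11189/4) = √11189/2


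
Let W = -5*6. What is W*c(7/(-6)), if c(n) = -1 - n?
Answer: -5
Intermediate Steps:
W = -30
W*c(7/(-6)) = -30*(-1 - 7/(-6)) = -30*(-1 - 7*(-1)/6) = -30*(-1 - 1*(-7/6)) = -30*(-1 + 7/6) = -30*⅙ = -5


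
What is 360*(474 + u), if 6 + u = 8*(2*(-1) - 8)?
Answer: 139680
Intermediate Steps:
u = -86 (u = -6 + 8*(2*(-1) - 8) = -6 + 8*(-2 - 8) = -6 + 8*(-10) = -6 - 80 = -86)
360*(474 + u) = 360*(474 - 86) = 360*388 = 139680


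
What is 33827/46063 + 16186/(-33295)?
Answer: 380694247/1533667585 ≈ 0.24822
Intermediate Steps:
33827/46063 + 16186/(-33295) = 33827*(1/46063) + 16186*(-1/33295) = 33827/46063 - 16186/33295 = 380694247/1533667585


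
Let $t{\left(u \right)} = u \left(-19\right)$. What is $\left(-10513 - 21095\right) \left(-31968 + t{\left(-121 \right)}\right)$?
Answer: $937777752$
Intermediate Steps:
$t{\left(u \right)} = - 19 u$
$\left(-10513 - 21095\right) \left(-31968 + t{\left(-121 \right)}\right) = \left(-10513 - 21095\right) \left(-31968 - -2299\right) = - 31608 \left(-31968 + 2299\right) = \left(-31608\right) \left(-29669\right) = 937777752$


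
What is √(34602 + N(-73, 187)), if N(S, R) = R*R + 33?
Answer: 2*√17401 ≈ 263.83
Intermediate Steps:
N(S, R) = 33 + R² (N(S, R) = R² + 33 = 33 + R²)
√(34602 + N(-73, 187)) = √(34602 + (33 + 187²)) = √(34602 + (33 + 34969)) = √(34602 + 35002) = √69604 = 2*√17401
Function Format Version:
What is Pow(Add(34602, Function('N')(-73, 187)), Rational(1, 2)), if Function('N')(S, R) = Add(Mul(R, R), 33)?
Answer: Mul(2, Pow(17401, Rational(1, 2))) ≈ 263.83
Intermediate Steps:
Function('N')(S, R) = Add(33, Pow(R, 2)) (Function('N')(S, R) = Add(Pow(R, 2), 33) = Add(33, Pow(R, 2)))
Pow(Add(34602, Function('N')(-73, 187)), Rational(1, 2)) = Pow(Add(34602, Add(33, Pow(187, 2))), Rational(1, 2)) = Pow(Add(34602, Add(33, 34969)), Rational(1, 2)) = Pow(Add(34602, 35002), Rational(1, 2)) = Pow(69604, Rational(1, 2)) = Mul(2, Pow(17401, Rational(1, 2)))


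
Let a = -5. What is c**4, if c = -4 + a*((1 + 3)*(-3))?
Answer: 9834496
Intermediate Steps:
c = 56 (c = -4 - 5*(1 + 3)*(-3) = -4 - 20*(-3) = -4 - 5*(-12) = -4 + 60 = 56)
c**4 = 56**4 = 9834496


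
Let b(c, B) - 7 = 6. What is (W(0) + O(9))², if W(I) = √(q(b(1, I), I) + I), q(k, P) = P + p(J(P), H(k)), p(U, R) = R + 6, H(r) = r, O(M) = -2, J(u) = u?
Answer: (2 - √19)² ≈ 5.5644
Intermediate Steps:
p(U, R) = 6 + R
b(c, B) = 13 (b(c, B) = 7 + 6 = 13)
q(k, P) = 6 + P + k (q(k, P) = P + (6 + k) = 6 + P + k)
W(I) = √(19 + 2*I) (W(I) = √((6 + I + 13) + I) = √((19 + I) + I) = √(19 + 2*I))
(W(0) + O(9))² = (√(19 + 2*0) - 2)² = (√(19 + 0) - 2)² = (√19 - 2)² = (-2 + √19)²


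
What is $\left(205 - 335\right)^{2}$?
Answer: $16900$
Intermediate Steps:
$\left(205 - 335\right)^{2} = \left(-130\right)^{2} = 16900$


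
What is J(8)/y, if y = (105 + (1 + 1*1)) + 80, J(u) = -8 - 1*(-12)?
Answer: 4/187 ≈ 0.021390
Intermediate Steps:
J(u) = 4 (J(u) = -8 + 12 = 4)
y = 187 (y = (105 + (1 + 1)) + 80 = (105 + 2) + 80 = 107 + 80 = 187)
J(8)/y = 4/187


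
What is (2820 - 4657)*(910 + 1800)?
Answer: -4978270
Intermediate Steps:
(2820 - 4657)*(910 + 1800) = -1837*2710 = -4978270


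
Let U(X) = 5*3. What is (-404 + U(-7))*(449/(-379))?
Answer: 174661/379 ≈ 460.85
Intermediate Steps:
U(X) = 15
(-404 + U(-7))*(449/(-379)) = (-404 + 15)*(449/(-379)) = -174661*(-1)/379 = -389*(-449/379) = 174661/379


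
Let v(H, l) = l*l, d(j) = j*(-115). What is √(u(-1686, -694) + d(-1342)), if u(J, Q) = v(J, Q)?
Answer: √635966 ≈ 797.47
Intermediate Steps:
d(j) = -115*j
v(H, l) = l²
u(J, Q) = Q²
√(u(-1686, -694) + d(-1342)) = √((-694)² - 115*(-1342)) = √(481636 + 154330) = √635966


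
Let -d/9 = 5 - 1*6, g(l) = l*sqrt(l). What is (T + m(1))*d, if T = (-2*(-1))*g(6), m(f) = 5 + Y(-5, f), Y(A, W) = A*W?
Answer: 108*sqrt(6) ≈ 264.54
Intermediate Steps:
m(f) = 5 - 5*f
g(l) = l**(3/2)
T = 12*sqrt(6) (T = (-2*(-1))*6**(3/2) = 2*(6*sqrt(6)) = 12*sqrt(6) ≈ 29.394)
d = 9 (d = -9*(5 - 1*6) = -9*(5 - 6) = -9*(-1) = 9)
(T + m(1))*d = (12*sqrt(6) + (5 - 5*1))*9 = (12*sqrt(6) + (5 - 5))*9 = (12*sqrt(6) + 0)*9 = (12*sqrt(6))*9 = 108*sqrt(6)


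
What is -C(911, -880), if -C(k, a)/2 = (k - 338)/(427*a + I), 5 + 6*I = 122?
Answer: -2292/751481 ≈ -0.0030500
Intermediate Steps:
I = 39/2 (I = -⅚ + (⅙)*122 = -⅚ + 61/3 = 39/2 ≈ 19.500)
C(k, a) = -2*(-338 + k)/(39/2 + 427*a) (C(k, a) = -2*(k - 338)/(427*a + 39/2) = -2*(-338 + k)/(39/2 + 427*a))
-C(911, -880) = -4*(338 - 1*911)/(39 + 854*(-880)) = -4*(338 - 911)/(39 - 751520) = -4*(-573)/(-751481) = -4*(-1)*(-573)/751481 = -1*2292/751481 = -2292/751481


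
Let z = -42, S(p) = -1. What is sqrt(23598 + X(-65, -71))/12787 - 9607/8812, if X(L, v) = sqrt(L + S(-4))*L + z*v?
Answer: -9607/8812 + sqrt(26580 - 65*I*sqrt(66))/12787 ≈ -1.0775 - 0.00012664*I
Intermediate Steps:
X(L, v) = -42*v + L*sqrt(-1 + L) (X(L, v) = sqrt(L - 1)*L - 42*v = sqrt(-1 + L)*L - 42*v = L*sqrt(-1 + L) - 42*v = -42*v + L*sqrt(-1 + L))
sqrt(23598 + X(-65, -71))/12787 - 9607/8812 = sqrt(23598 + (-42*(-71) - 65*sqrt(-1 - 65)))/12787 - 9607/8812 = sqrt(23598 + (2982 - 65*I*sqrt(66)))*(1/12787) - 9607*1/8812 = sqrt(23598 + (2982 - 65*I*sqrt(66)))*(1/12787) - 9607/8812 = sqrt(26580 - 65*I*sqrt(66))*(1/12787) - 9607/8812 = sqrt(26580 - 65*I*sqrt(66))/12787 - 9607/8812 = -9607/8812 + sqrt(26580 - 65*I*sqrt(66))/12787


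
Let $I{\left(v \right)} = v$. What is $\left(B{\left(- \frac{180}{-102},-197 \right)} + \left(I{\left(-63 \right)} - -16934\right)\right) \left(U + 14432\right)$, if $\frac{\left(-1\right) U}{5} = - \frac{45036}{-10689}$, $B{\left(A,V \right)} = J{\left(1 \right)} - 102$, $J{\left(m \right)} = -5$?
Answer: $\frac{860766959184}{3563} \approx 2.4158 \cdot 10^{8}$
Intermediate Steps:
$B{\left(A,V \right)} = -107$ ($B{\left(A,V \right)} = -5 - 102 = -107$)
$U = - \frac{75060}{3563}$ ($U = - 5 \left(- \frac{45036}{-10689}\right) = - 5 \left(\left(-45036\right) \left(- \frac{1}{10689}\right)\right) = \left(-5\right) \frac{15012}{3563} = - \frac{75060}{3563} \approx -21.067$)
$\left(B{\left(- \frac{180}{-102},-197 \right)} + \left(I{\left(-63 \right)} - -16934\right)\right) \left(U + 14432\right) = \left(-107 - -16871\right) \left(- \frac{75060}{3563} + 14432\right) = \left(-107 + \left(-63 + 16934\right)\right) \frac{51346156}{3563} = \left(-107 + 16871\right) \frac{51346156}{3563} = 16764 \cdot \frac{51346156}{3563} = \frac{860766959184}{3563}$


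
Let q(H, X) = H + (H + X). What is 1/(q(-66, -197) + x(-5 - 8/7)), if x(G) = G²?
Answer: -49/14272 ≈ -0.0034333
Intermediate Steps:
q(H, X) = X + 2*H
1/(q(-66, -197) + x(-5 - 8/7)) = 1/((-197 + 2*(-66)) + (-5 - 8/7)²) = 1/((-197 - 132) + (-5 - 8/7)²) = 1/(-329 + (-5 - 2*4/7)²) = 1/(-329 + (-5 - 8/7)²) = 1/(-329 + (-43/7)²) = 1/(-329 + 1849/49) = 1/(-14272/49) = -49/14272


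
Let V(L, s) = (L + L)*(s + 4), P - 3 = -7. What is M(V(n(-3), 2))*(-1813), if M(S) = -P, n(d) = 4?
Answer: -7252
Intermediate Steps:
P = -4 (P = 3 - 7 = -4)
V(L, s) = 2*L*(4 + s) (V(L, s) = (2*L)*(4 + s) = 2*L*(4 + s))
M(S) = 4 (M(S) = -1*(-4) = 4)
M(V(n(-3), 2))*(-1813) = 4*(-1813) = -7252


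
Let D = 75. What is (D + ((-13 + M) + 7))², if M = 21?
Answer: 8100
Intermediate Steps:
(D + ((-13 + M) + 7))² = (75 + ((-13 + 21) + 7))² = (75 + (8 + 7))² = (75 + 15)² = 90² = 8100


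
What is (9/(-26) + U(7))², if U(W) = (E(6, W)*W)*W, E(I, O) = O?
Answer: 79370281/676 ≈ 1.1741e+5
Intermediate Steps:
U(W) = W³ (U(W) = (W*W)*W = W²*W = W³)
(9/(-26) + U(7))² = (9/(-26) + 7³)² = (9*(-1/26) + 343)² = (-9/26 + 343)² = (8909/26)² = 79370281/676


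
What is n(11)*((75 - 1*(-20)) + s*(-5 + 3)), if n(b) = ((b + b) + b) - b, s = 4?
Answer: 1914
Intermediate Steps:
n(b) = 2*b (n(b) = (2*b + b) - b = 3*b - b = 2*b)
n(11)*((75 - 1*(-20)) + s*(-5 + 3)) = (2*11)*((75 - 1*(-20)) + 4*(-5 + 3)) = 22*((75 + 20) + 4*(-2)) = 22*(95 - 8) = 22*87 = 1914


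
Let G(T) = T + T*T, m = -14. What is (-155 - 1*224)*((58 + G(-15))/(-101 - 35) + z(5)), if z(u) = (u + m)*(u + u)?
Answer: 1185133/34 ≈ 34857.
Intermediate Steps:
G(T) = T + T**2
z(u) = 2*u*(-14 + u) (z(u) = (u - 14)*(u + u) = (-14 + u)*(2*u) = 2*u*(-14 + u))
(-155 - 1*224)*((58 + G(-15))/(-101 - 35) + z(5)) = (-155 - 1*224)*((58 - 15*(1 - 15))/(-101 - 35) + 2*5*(-14 + 5)) = (-155 - 224)*((58 - 15*(-14))/(-136) + 2*5*(-9)) = -379*((58 + 210)*(-1/136) - 90) = -379*(268*(-1/136) - 90) = -379*(-67/34 - 90) = -379*(-3127/34) = 1185133/34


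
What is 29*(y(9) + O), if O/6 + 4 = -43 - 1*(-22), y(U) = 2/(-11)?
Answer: -47908/11 ≈ -4355.3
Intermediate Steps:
y(U) = -2/11 (y(U) = 2*(-1/11) = -2/11)
O = -150 (O = -24 + 6*(-43 - 1*(-22)) = -24 + 6*(-43 + 22) = -24 + 6*(-21) = -24 - 126 = -150)
29*(y(9) + O) = 29*(-2/11 - 150) = 29*(-1652/11) = -47908/11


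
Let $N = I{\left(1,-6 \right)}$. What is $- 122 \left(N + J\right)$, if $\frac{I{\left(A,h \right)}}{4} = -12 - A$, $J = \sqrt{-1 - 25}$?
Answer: $6344 - 122 i \sqrt{26} \approx 6344.0 - 622.08 i$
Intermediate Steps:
$J = i \sqrt{26}$ ($J = \sqrt{-26} = i \sqrt{26} \approx 5.099 i$)
$I{\left(A,h \right)} = -48 - 4 A$ ($I{\left(A,h \right)} = 4 \left(-12 - A\right) = -48 - 4 A$)
$N = -52$ ($N = -48 - 4 = -52$)
$- 122 \left(N + J\right) = - 122 \left(-52 + i \sqrt{26}\right) = 6344 - 122 i \sqrt{26}$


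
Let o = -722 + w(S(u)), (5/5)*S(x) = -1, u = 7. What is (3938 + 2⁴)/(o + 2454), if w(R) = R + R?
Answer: 1977/865 ≈ 2.2855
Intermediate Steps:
S(x) = -1
w(R) = 2*R
o = -724 (o = -722 + 2*(-1) = -722 - 2 = -724)
(3938 + 2⁴)/(o + 2454) = (3938 + 2⁴)/(-724 + 2454) = (3938 + 16)/1730 = 3954*(1/1730) = 1977/865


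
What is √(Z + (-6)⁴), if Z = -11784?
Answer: 2*I*√2622 ≈ 102.41*I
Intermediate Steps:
√(Z + (-6)⁴) = √(-11784 + (-6)⁴) = √(-11784 + 1296) = √(-10488) = 2*I*√2622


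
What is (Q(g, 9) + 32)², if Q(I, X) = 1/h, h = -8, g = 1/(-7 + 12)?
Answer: 65025/64 ≈ 1016.0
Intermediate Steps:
g = ⅕ (g = 1/5 = ⅕ ≈ 0.20000)
Q(I, X) = -⅛ (Q(I, X) = 1/(-8) = -⅛)
(Q(g, 9) + 32)² = (-⅛ + 32)² = (255/8)² = 65025/64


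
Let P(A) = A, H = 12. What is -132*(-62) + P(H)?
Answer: 8196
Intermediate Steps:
-132*(-62) + P(H) = -132*(-62) + 12 = 8184 + 12 = 8196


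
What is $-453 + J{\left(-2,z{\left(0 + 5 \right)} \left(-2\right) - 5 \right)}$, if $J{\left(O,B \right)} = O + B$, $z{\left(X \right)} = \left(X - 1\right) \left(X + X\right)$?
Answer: $-540$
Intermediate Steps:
$z{\left(X \right)} = 2 X \left(-1 + X\right)$ ($z{\left(X \right)} = \left(-1 + X\right) 2 X = 2 X \left(-1 + X\right)$)
$J{\left(O,B \right)} = B + O$
$-453 + J{\left(-2,z{\left(0 + 5 \right)} \left(-2\right) - 5 \right)} = -453 + \left(\left(2 \left(0 + 5\right) \left(-1 + \left(0 + 5\right)\right) \left(-2\right) - 5\right) - 2\right) = -453 + \left(\left(2 \cdot 5 \left(-1 + 5\right) \left(-2\right) - 5\right) - 2\right) = -453 + \left(\left(2 \cdot 5 \cdot 4 \left(-2\right) - 5\right) - 2\right) = -453 + \left(\left(40 \left(-2\right) - 5\right) - 2\right) = -453 - 87 = -540$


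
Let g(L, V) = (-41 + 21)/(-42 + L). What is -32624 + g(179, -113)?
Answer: -4469508/137 ≈ -32624.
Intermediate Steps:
g(L, V) = -20/(-42 + L)
-32624 + g(179, -113) = -32624 - 20/(-42 + 179) = -32624 - 20/137 = -4469508/137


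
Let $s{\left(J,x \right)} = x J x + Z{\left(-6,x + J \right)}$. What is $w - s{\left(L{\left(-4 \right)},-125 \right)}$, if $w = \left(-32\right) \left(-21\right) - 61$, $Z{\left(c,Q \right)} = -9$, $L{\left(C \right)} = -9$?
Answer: $141245$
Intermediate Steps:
$w = 611$ ($w = 672 - 61 = 611$)
$s{\left(J,x \right)} = -9 + J x^{2}$ ($s{\left(J,x \right)} = x J x - 9 = J x x - 9 = J x^{2} - 9 = -9 + J x^{2}$)
$w - s{\left(L{\left(-4 \right)},-125 \right)} = 611 - \left(-9 - 9 \left(-125\right)^{2}\right) = 611 - \left(-9 - 140625\right) = 611 - -140634 = 611 + 140634 = 141245$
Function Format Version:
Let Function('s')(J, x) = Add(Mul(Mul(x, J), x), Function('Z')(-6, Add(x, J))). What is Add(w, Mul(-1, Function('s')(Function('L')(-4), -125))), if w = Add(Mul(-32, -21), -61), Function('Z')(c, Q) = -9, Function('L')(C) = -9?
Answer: 141245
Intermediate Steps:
w = 611 (w = Add(672, -61) = 611)
Function('s')(J, x) = Add(-9, Mul(J, Pow(x, 2))) (Function('s')(J, x) = Add(Mul(Mul(x, J), x), -9) = Add(Mul(Mul(J, x), x), -9) = Add(Mul(J, Pow(x, 2)), -9) = Add(-9, Mul(J, Pow(x, 2))))
Add(w, Mul(-1, Function('s')(Function('L')(-4), -125))) = Add(611, Mul(-1, Add(-9, Mul(-9, Pow(-125, 2))))) = Add(611, Mul(-1, Add(-9, Mul(-9, 15625)))) = Add(611, Mul(-1, Add(-9, -140625))) = Add(611, Mul(-1, -140634)) = Add(611, 140634) = 141245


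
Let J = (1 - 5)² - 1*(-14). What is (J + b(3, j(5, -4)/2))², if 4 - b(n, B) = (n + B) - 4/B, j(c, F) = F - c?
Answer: 388129/324 ≈ 1197.9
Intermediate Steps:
J = 30 (J = (-4)² + 14 = 16 + 14 = 30)
b(n, B) = 4 - B - n + 4/B (b(n, B) = 4 - ((n + B) - 4/B) = 4 - ((B + n) - 4/B) = 4 - (B + n - 4/B) = 4 + (-B - n + 4/B) = 4 - B - n + 4/B)
(J + b(3, j(5, -4)/2))² = (30 + (4 - (-4 - 1*5)/2 - 1*3 + 4/(((-4 - 1*5)/2))))² = (30 + (4 - (-4 - 5)/2 - 3 + 4/(((-4 - 5)*(½)))))² = (30 + (4 - (-9)/2 - 3 + 4/((-9*½))))² = (30 + (4 - 1*(-9/2) - 3 + 4/(-9/2)))² = (30 + (4 + 9/2 - 3 + 4*(-2/9)))² = (30 + (4 + 9/2 - 3 - 8/9))² = (30 + 83/18)² = (623/18)² = 388129/324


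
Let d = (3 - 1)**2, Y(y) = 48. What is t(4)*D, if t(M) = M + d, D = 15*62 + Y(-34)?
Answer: 7824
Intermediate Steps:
D = 978 (D = 15*62 + 48 = 930 + 48 = 978)
d = 4 (d = 2**2 = 4)
t(M) = 4 + M (t(M) = M + 4 = 4 + M)
t(4)*D = (4 + 4)*978 = 8*978 = 7824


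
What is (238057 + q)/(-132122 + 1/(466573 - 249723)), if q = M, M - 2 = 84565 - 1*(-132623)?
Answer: -98720311950/28650655699 ≈ -3.4457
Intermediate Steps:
M = 217190 (M = 2 + (84565 - 1*(-132623)) = 2 + (84565 + 132623) = 2 + 217188 = 217190)
q = 217190
(238057 + q)/(-132122 + 1/(466573 - 249723)) = (238057 + 217190)/(-132122 + 1/(466573 - 249723)) = 455247/(-132122 + 1/216850) = 455247/(-28650655699/216850) = 455247*(-216850/28650655699) = -98720311950/28650655699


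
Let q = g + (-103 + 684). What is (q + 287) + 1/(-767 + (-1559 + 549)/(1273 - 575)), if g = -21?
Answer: 227154887/268188 ≈ 847.00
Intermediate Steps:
q = 560 (q = -21 + (-103 + 684) = -21 + 581 = 560)
(q + 287) + 1/(-767 + (-1559 + 549)/(1273 - 575)) = (560 + 287) + 1/(-767 + (-1559 + 549)/(1273 - 575)) = 847 + 1/(-767 - 1010/698) = 847 + 1/(-767 - 1010*1/698) = 847 + 1/(-767 - 505/349) = 847 + 1/(-268188/349) = 847 - 349/268188 = 227154887/268188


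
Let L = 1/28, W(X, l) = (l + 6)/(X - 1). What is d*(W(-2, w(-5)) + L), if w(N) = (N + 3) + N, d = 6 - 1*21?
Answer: -155/28 ≈ -5.5357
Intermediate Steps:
d = -15 (d = 6 - 21 = -15)
w(N) = 3 + 2*N (w(N) = (3 + N) + N = 3 + 2*N)
W(X, l) = (6 + l)/(-1 + X)
L = 1/28 ≈ 0.035714
d*(W(-2, w(-5)) + L) = -15*((6 + (3 + 2*(-5)))/(-1 - 2) + 1/28) = -15*((6 + (3 - 10))/(-3) + 1/28) = -15*(-(6 - 7)/3 + 1/28) = -15*(-⅓*(-1) + 1/28) = -15*(⅓ + 1/28) = -15*31/84 = -155/28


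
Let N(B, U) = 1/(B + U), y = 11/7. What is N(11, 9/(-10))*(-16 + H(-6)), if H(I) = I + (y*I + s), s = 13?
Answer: -1290/707 ≈ -1.8246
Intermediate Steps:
y = 11/7 (y = 11*(⅐) = 11/7 ≈ 1.5714)
H(I) = 13 + 18*I/7 (H(I) = I + (11*I/7 + 13) = I + (13 + 11*I/7) = 13 + 18*I/7)
N(11, 9/(-10))*(-16 + H(-6)) = (-16 + (13 + (18/7)*(-6)))/(11 + 9/(-10)) = (-16 + (13 - 108/7))/(11 + 9*(-⅒)) = (-16 - 17/7)/(11 - 9/10) = -129/7/(101/10) = (10/101)*(-129/7) = -1290/707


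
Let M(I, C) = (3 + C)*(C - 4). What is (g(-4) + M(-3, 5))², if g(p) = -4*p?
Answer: 576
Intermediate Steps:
M(I, C) = (-4 + C)*(3 + C) (M(I, C) = (3 + C)*(-4 + C) = (-4 + C)*(3 + C))
(g(-4) + M(-3, 5))² = (-4*(-4) + (-12 + 5² - 1*5))² = (16 + (-12 + 25 - 5))² = (16 + 8)² = 24² = 576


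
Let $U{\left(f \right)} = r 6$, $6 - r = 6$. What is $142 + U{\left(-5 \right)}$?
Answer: $142$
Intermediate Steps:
$r = 0$ ($r = 6 - 6 = 0$)
$U{\left(f \right)} = 0$ ($U{\left(f \right)} = 0 \cdot 6 = 0$)
$142 + U{\left(-5 \right)} = 142 + 0 = 142$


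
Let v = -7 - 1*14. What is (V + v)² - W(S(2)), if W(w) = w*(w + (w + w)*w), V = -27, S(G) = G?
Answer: 2284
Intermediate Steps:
v = -21 (v = -7 - 14 = -21)
W(w) = w*(w + 2*w²) (W(w) = w*(w + (2*w)*w) = w*(w + 2*w²))
(V + v)² - W(S(2)) = (-27 - 21)² - 2²*(1 + 2*2) = (-48)² - 4*(1 + 4) = 2304 - 4*5 = 2304 - 1*20 = 2304 - 20 = 2284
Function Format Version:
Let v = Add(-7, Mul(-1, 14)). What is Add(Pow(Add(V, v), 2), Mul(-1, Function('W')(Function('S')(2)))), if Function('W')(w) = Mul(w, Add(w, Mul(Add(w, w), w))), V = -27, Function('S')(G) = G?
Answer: 2284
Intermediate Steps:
v = -21 (v = Add(-7, -14) = -21)
Function('W')(w) = Mul(w, Add(w, Mul(2, Pow(w, 2)))) (Function('W')(w) = Mul(w, Add(w, Mul(Mul(2, w), w))) = Mul(w, Add(w, Mul(2, Pow(w, 2)))))
Add(Pow(Add(V, v), 2), Mul(-1, Function('W')(Function('S')(2)))) = Add(Pow(Add(-27, -21), 2), Mul(-1, Mul(Pow(2, 2), Add(1, Mul(2, 2))))) = Add(Pow(-48, 2), Mul(-1, Mul(4, Add(1, 4)))) = Add(2304, Mul(-1, Mul(4, 5))) = Add(2304, Mul(-1, 20)) = Add(2304, -20) = 2284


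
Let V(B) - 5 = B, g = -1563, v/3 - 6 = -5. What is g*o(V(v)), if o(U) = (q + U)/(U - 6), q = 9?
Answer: -26571/2 ≈ -13286.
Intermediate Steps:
v = 3 (v = 18 + 3*(-5) = 18 - 15 = 3)
V(B) = 5 + B
o(U) = (9 + U)/(-6 + U) (o(U) = (9 + U)/(U - 6) = (9 + U)/(-6 + U))
g*o(V(v)) = -1563*(9 + (5 + 3))/(-6 + (5 + 3)) = -1563*(9 + 8)/(-6 + 8) = -1563*17/2 = -26571/2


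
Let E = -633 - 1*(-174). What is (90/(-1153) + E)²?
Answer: 280176486489/1329409 ≈ 2.1075e+5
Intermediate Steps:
E = -459 (E = -633 + 174 = -459)
(90/(-1153) + E)² = (90/(-1153) - 459)² = (90*(-1/1153) - 459)² = (-90/1153 - 459)² = (-529317/1153)² = 280176486489/1329409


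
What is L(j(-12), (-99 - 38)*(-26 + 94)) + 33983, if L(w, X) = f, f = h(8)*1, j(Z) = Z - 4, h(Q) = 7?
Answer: 33990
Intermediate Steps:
j(Z) = -4 + Z
f = 7 (f = 7*1 = 7)
L(w, X) = 7
L(j(-12), (-99 - 38)*(-26 + 94)) + 33983 = 7 + 33983 = 33990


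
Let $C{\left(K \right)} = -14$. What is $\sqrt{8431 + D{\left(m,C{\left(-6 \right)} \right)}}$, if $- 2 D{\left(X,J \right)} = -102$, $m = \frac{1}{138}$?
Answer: $\sqrt{8482} \approx 92.098$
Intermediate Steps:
$m = \frac{1}{138} \approx 0.0072464$
$D{\left(X,J \right)} = 51$ ($D{\left(X,J \right)} = \left(- \frac{1}{2}\right) \left(-102\right) = 51$)
$\sqrt{8431 + D{\left(m,C{\left(-6 \right)} \right)}} = \sqrt{8431 + 51} = \sqrt{8482}$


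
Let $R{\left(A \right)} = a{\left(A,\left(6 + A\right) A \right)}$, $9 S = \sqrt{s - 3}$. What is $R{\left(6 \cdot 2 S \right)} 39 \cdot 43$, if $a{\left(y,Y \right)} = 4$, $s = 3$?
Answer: $6708$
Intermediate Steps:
$S = 0$ ($S = \frac{\sqrt{3 - 3}}{9} = \frac{\sqrt{0}}{9} = \frac{1}{9} \cdot 0 = 0$)
$R{\left(A \right)} = 4$
$R{\left(6 \cdot 2 S \right)} 39 \cdot 43 = 4 \cdot 39 \cdot 43 = 156 \cdot 43 = 6708$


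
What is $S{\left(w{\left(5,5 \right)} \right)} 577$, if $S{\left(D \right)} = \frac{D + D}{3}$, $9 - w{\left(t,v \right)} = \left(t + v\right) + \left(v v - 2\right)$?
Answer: $-9232$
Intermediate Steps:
$w{\left(t,v \right)} = 11 - t - v - v^{2}$ ($w{\left(t,v \right)} = 9 - \left(\left(t + v\right) + \left(v v - 2\right)\right) = 9 - \left(\left(t + v\right) + \left(v^{2} - 2\right)\right) = 9 - \left(\left(t + v\right) + \left(-2 + v^{2}\right)\right) = 9 - \left(-2 + t + v + v^{2}\right) = 11 - t - v - v^{2}$)
$S{\left(D \right)} = \frac{2 D}{3}$ ($S{\left(D \right)} = 2 D \frac{1}{3} = \frac{2 D}{3}$)
$S{\left(w{\left(5,5 \right)} \right)} 577 = \frac{2 \left(11 - 5 - 5 - 5^{2}\right)}{3} \cdot 577 = \frac{2 \left(11 - 5 - 5 - 25\right)}{3} \cdot 577 = \frac{2}{3} \left(-24\right) 577 = \left(-16\right) 577 = -9232$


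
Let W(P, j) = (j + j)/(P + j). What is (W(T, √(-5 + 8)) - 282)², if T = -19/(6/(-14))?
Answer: 6201938233764/77986561 - 1987314462*√3/77986561 ≈ 79482.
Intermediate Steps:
T = 133/3 (T = -19/(6*(-1/14)) = -19/(-3/7) = -19*(-7/3) = 133/3 ≈ 44.333)
W(P, j) = 2*j/(P + j) (W(P, j) = (2*j)/(P + j) = 2*j/(P + j))
(W(T, √(-5 + 8)) - 282)² = (2*√(-5 + 8)/(133/3 + √(-5 + 8)) - 282)² = (2*√3/(133/3 + √3) - 282)² = (-282 + 2*√3/(133/3 + √3))²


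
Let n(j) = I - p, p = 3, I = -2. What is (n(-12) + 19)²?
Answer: 196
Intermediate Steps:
n(j) = -5 (n(j) = -2 - 1*3 = -2 - 3 = -5)
(n(-12) + 19)² = (-5 + 19)² = 14² = 196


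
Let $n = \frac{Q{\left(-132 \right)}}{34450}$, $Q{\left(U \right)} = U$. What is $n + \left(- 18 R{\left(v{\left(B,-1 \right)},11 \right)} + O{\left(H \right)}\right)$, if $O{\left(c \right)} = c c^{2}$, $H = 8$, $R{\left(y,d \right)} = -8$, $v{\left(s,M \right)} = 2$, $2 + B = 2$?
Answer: $\frac{11299534}{17225} \approx 656.0$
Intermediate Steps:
$B = 0$ ($B = -2 + 2 = 0$)
$O{\left(c \right)} = c^{3}$
$n = - \frac{66}{17225}$ ($n = - \frac{132}{34450} = \left(-132\right) \frac{1}{34450} = - \frac{66}{17225} \approx -0.0038316$)
$n + \left(- 18 R{\left(v{\left(B,-1 \right)},11 \right)} + O{\left(H \right)}\right) = - \frac{66}{17225} - \left(-144 - 8^{3}\right) = - \frac{66}{17225} + \left(144 + 512\right) = - \frac{66}{17225} + 656 = \frac{11299534}{17225}$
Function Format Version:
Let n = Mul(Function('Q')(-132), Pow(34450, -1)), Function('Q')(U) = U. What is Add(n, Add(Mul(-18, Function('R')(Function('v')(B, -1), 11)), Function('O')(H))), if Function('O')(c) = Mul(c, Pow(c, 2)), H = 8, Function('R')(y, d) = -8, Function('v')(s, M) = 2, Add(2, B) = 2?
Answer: Rational(11299534, 17225) ≈ 656.00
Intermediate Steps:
B = 0 (B = Add(-2, 2) = 0)
Function('O')(c) = Pow(c, 3)
n = Rational(-66, 17225) (n = Mul(-132, Pow(34450, -1)) = Mul(-132, Rational(1, 34450)) = Rational(-66, 17225) ≈ -0.0038316)
Add(n, Add(Mul(-18, Function('R')(Function('v')(B, -1), 11)), Function('O')(H))) = Add(Rational(-66, 17225), Add(Mul(-18, -8), Pow(8, 3))) = Add(Rational(-66, 17225), Add(144, 512)) = Add(Rational(-66, 17225), 656) = Rational(11299534, 17225)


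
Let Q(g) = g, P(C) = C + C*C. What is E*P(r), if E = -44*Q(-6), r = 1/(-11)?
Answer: -240/11 ≈ -21.818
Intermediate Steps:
r = -1/11 ≈ -0.090909
P(C) = C + C²
E = 264 (E = -44*(-6) = 264)
E*P(r) = 264*(-(1 - 1/11)/11) = 264*(-1/11*10/11) = 264*(-10/121) = -240/11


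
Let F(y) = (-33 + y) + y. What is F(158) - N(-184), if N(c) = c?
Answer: 467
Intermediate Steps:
F(y) = -33 + 2*y
F(158) - N(-184) = (-33 + 2*158) - 1*(-184) = (-33 + 316) + 184 = 283 + 184 = 467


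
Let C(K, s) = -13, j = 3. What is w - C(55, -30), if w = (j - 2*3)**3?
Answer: -14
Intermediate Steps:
w = -27 (w = (3 - 2*3)**3 = (3 - 6)**3 = (-3)**3 = -27)
w - C(55, -30) = -27 - 1*(-13) = -27 + 13 = -14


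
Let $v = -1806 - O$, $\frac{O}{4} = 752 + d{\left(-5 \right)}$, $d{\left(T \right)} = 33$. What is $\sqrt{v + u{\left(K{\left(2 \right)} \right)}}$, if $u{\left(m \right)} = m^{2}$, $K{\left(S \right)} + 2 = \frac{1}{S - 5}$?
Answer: $\frac{i \sqrt{44465}}{3} \approx 70.289 i$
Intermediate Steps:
$K{\left(S \right)} = -2 + \frac{1}{-5 + S}$ ($K{\left(S \right)} = -2 + \frac{1}{S - 5} = -2 + \frac{1}{-5 + S}$)
$O = 3140$ ($O = 4 \left(752 + 33\right) = 4 \cdot 785 = 3140$)
$v = -4946$ ($v = -1806 - 3140 = -4946$)
$\sqrt{v + u{\left(K{\left(2 \right)} \right)}} = \sqrt{-4946 + \left(\frac{11 - 4}{-5 + 2}\right)^{2}} = \sqrt{-4946 + \left(\frac{11 - 4}{-3}\right)^{2}} = \sqrt{-4946 + \left(\left(- \frac{1}{3}\right) 7\right)^{2}} = \sqrt{-4946 + \left(- \frac{7}{3}\right)^{2}} = \sqrt{-4946 + \frac{49}{9}} = \sqrt{- \frac{44465}{9}} = \frac{i \sqrt{44465}}{3}$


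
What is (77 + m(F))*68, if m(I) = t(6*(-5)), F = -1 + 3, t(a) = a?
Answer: 3196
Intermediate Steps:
F = 2
m(I) = -30 (m(I) = 6*(-5) = -30)
(77 + m(F))*68 = (77 - 30)*68 = 47*68 = 3196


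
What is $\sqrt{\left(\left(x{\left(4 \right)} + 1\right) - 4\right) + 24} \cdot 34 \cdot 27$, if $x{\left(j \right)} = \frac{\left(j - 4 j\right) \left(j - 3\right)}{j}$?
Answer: $2754 \sqrt{2} \approx 3894.7$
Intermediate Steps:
$x{\left(j \right)} = 9 - 3 j$ ($x{\left(j \right)} = \frac{- 3 j \left(-3 + j\right)}{j} = \frac{\left(-3\right) j \left(-3 + j\right)}{j} = 9 - 3 j$)
$\sqrt{\left(\left(x{\left(4 \right)} + 1\right) - 4\right) + 24} \cdot 34 \cdot 27 = \sqrt{\left(\left(\left(9 - 12\right) + 1\right) - 4\right) + 24} \cdot 34 \cdot 27 = \sqrt{\left(\left(-3 + 1\right) - 4\right) + 24} \cdot 34 \cdot 27 = \sqrt{\left(-2 - 4\right) + 24} \cdot 34 \cdot 27 = \sqrt{-6 + 24} \cdot 34 \cdot 27 = \sqrt{18} \cdot 34 \cdot 27 = 3 \sqrt{2} \cdot 34 \cdot 27 = 102 \sqrt{2} \cdot 27 = 2754 \sqrt{2}$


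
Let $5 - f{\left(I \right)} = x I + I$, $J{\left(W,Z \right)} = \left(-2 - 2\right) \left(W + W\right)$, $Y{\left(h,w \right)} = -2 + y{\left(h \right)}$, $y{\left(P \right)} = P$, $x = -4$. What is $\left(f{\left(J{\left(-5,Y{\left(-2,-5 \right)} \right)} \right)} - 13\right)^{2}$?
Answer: $12544$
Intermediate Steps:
$Y{\left(h,w \right)} = -2 + h$
$J{\left(W,Z \right)} = - 8 W$ ($J{\left(W,Z \right)} = - 4 \cdot 2 W = - 8 W$)
$f{\left(I \right)} = 5 + 3 I$ ($f{\left(I \right)} = 5 - \left(- 4 I + I\right) = 5 - - 3 I = 5 + 3 I$)
$\left(f{\left(J{\left(-5,Y{\left(-2,-5 \right)} \right)} \right)} - 13\right)^{2} = \left(\left(5 + 3 \left(\left(-8\right) \left(-5\right)\right)\right) - 13\right)^{2} = \left(\left(5 + 3 \cdot 40\right) - 13\right)^{2} = \left(\left(5 + 120\right) - 13\right)^{2} = \left(125 - 13\right)^{2} = 112^{2} = 12544$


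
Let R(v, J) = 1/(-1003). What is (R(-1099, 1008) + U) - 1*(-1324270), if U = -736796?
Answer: 589236421/1003 ≈ 5.8747e+5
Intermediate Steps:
R(v, J) = -1/1003
(R(-1099, 1008) + U) - 1*(-1324270) = (-1/1003 - 736796) - 1*(-1324270) = -739006389/1003 + 1324270 = 589236421/1003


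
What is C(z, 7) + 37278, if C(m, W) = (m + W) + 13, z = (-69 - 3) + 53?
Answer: 37279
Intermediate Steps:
z = -19 (z = -72 + 53 = -19)
C(m, W) = 13 + W + m (C(m, W) = (W + m) + 13 = 13 + W + m)
C(z, 7) + 37278 = (13 + 7 - 19) + 37278 = 1 + 37278 = 37279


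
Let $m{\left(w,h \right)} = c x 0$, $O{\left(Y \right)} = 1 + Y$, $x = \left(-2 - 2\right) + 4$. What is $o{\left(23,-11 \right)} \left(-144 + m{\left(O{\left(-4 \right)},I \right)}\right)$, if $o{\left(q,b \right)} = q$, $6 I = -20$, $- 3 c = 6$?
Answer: $-3312$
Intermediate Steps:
$c = -2$ ($c = \left(- \frac{1}{3}\right) 6 = -2$)
$I = - \frac{10}{3}$ ($I = \frac{1}{6} \left(-20\right) = - \frac{10}{3} \approx -3.3333$)
$x = 0$ ($x = -4 + 4 = 0$)
$m{\left(w,h \right)} = 0$ ($m{\left(w,h \right)} = \left(-2\right) 0 \cdot 0 = 0 \cdot 0 = 0$)
$o{\left(23,-11 \right)} \left(-144 + m{\left(O{\left(-4 \right)},I \right)}\right) = 23 \left(-144 + 0\right) = 23 \left(-144\right) = -3312$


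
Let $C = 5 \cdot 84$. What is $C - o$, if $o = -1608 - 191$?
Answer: $2219$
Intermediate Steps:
$C = 420$
$o = -1799$
$C - o = 420 - -1799 = 420 + 1799 = 2219$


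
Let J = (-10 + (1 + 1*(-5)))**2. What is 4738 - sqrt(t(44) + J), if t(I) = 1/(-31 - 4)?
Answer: 4738 - 19*sqrt(665)/35 ≈ 4724.0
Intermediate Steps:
J = 196 (J = (-10 + (1 - 5))**2 = (-10 - 4)**2 = (-14)**2 = 196)
t(I) = -1/35 (t(I) = 1/(-35) = -1/35)
4738 - sqrt(t(44) + J) = 4738 - sqrt(-1/35 + 196) = 4738 - sqrt(6859/35) = 4738 - 19*sqrt(665)/35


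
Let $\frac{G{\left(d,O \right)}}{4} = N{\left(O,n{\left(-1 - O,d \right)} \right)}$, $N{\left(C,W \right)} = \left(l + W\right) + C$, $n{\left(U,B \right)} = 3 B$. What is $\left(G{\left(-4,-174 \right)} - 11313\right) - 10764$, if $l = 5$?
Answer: $-22801$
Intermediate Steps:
$N{\left(C,W \right)} = 5 + C + W$ ($N{\left(C,W \right)} = \left(5 + W\right) + C = 5 + C + W$)
$G{\left(d,O \right)} = 20 + 4 O + 12 d$ ($G{\left(d,O \right)} = 4 \left(5 + O + 3 d\right) = 20 + 4 O + 12 d$)
$\left(G{\left(-4,-174 \right)} - 11313\right) - 10764 = \left(\left(20 + 4 \left(-174\right) + 12 \left(-4\right)\right) - 11313\right) - 10764 = \left(\left(20 - 696 - 48\right) - 11313\right) - 10764 = \left(-724 - 11313\right) - 10764 = -12037 - 10764 = -22801$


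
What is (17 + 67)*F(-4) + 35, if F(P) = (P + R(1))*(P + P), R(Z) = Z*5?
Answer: -637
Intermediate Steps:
R(Z) = 5*Z
F(P) = 2*P*(5 + P) (F(P) = (P + 5*1)*(P + P) = (P + 5)*(2*P) = (5 + P)*(2*P) = 2*P*(5 + P))
(17 + 67)*F(-4) + 35 = (17 + 67)*(2*(-4)*(5 - 4)) + 35 = 84*(2*(-4)*1) + 35 = 84*(-8) + 35 = -672 + 35 = -637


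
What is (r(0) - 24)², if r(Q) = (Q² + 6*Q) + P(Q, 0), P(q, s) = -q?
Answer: 576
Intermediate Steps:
r(Q) = Q² + 5*Q (r(Q) = (Q² + 6*Q) - Q = Q² + 5*Q)
(r(0) - 24)² = (0*(5 + 0) - 24)² = (0*5 - 24)² = (0 - 24)² = (-24)² = 576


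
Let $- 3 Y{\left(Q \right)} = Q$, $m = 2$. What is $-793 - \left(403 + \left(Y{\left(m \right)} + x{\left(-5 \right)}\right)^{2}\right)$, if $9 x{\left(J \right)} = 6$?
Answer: $-1196$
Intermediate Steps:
$Y{\left(Q \right)} = - \frac{Q}{3}$
$x{\left(J \right)} = \frac{2}{3}$ ($x{\left(J \right)} = \frac{1}{9} \cdot 6 = \frac{2}{3}$)
$-793 - \left(403 + \left(Y{\left(m \right)} + x{\left(-5 \right)}\right)^{2}\right) = -793 - \left(403 + \left(\left(- \frac{1}{3}\right) 2 + \frac{2}{3}\right)^{2}\right) = -793 - \left(403 + \left(- \frac{2}{3} + \frac{2}{3}\right)^{2}\right) = -793 - 403 = -1196$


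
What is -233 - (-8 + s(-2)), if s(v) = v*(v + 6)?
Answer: -217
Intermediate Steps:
s(v) = v*(6 + v)
-233 - (-8 + s(-2)) = -233 - (-8 - 2*(6 - 2)) = -233 - (-8 - 2*4) = -233 - (-8 - 8) = -233 - 1*(-16) = -233 + 16 = -217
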